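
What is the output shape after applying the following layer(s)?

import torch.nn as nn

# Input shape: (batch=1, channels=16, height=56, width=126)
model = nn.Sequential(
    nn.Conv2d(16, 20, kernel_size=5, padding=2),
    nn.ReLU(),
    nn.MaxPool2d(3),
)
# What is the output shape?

Input shape: (1, 16, 56, 126)
  -> after Conv2d: (1, 20, 56, 126)
  -> after ReLU: (1, 20, 56, 126)
Output shape: (1, 20, 18, 42)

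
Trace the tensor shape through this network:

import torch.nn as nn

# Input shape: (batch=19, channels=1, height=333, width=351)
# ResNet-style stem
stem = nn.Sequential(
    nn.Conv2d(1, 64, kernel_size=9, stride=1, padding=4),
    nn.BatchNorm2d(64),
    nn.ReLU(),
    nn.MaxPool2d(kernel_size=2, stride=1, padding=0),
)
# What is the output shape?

Input shape: (19, 1, 333, 351)
  -> after Conv2d 9x9 stride=1: (19, 64, 333, 351)
Output shape: (19, 64, 332, 350)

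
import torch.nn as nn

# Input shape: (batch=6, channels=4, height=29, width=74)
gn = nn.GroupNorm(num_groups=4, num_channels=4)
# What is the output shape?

Input shape: (6, 4, 29, 74)
Output shape: (6, 4, 29, 74)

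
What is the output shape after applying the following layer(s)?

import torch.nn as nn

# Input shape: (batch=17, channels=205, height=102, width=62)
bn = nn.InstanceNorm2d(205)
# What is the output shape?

Input shape: (17, 205, 102, 62)
Output shape: (17, 205, 102, 62)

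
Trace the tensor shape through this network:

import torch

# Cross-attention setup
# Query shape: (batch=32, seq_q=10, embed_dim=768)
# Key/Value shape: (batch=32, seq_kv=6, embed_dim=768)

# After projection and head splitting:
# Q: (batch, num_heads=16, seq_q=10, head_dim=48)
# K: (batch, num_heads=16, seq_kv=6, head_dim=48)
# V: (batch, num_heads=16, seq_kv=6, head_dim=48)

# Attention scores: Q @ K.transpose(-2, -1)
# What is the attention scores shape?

Input shape: (32, 10, 768)
Output shape: (32, 16, 10, 6)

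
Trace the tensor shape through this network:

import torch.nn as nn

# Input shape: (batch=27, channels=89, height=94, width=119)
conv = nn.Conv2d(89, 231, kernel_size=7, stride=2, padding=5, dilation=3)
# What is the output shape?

Input shape: (27, 89, 94, 119)
Output shape: (27, 231, 43, 56)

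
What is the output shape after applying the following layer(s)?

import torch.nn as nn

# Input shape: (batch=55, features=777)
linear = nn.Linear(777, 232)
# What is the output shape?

Input shape: (55, 777)
Output shape: (55, 232)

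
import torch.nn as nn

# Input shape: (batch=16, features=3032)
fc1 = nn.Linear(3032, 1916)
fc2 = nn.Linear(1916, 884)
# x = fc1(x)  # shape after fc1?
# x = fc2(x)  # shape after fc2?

Input shape: (16, 3032)
  -> after fc1: (16, 1916)
Output shape: (16, 884)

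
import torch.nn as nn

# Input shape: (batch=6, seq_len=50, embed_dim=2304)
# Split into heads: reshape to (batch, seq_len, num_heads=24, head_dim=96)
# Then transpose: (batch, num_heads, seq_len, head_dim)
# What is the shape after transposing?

Input shape: (6, 50, 2304)
  -> after reshape: (6, 50, 24, 96)
Output shape: (6, 24, 50, 96)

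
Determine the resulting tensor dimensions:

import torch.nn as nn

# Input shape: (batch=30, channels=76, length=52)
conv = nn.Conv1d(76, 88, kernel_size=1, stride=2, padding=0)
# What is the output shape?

Input shape: (30, 76, 52)
Output shape: (30, 88, 26)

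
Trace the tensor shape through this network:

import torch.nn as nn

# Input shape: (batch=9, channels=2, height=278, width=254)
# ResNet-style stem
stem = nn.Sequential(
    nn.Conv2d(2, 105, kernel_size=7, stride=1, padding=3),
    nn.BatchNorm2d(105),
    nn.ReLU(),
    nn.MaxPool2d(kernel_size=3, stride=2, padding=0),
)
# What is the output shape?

Input shape: (9, 2, 278, 254)
  -> after Conv2d 7x7 stride=1: (9, 105, 278, 254)
Output shape: (9, 105, 138, 126)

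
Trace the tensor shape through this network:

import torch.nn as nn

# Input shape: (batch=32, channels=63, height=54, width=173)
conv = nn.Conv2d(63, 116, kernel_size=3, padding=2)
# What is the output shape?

Input shape: (32, 63, 54, 173)
Output shape: (32, 116, 56, 175)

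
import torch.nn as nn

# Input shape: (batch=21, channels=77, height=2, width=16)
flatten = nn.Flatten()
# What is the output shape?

Input shape: (21, 77, 2, 16)
Output shape: (21, 2464)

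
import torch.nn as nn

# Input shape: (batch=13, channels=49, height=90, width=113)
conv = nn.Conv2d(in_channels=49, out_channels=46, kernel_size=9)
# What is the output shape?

Input shape: (13, 49, 90, 113)
Output shape: (13, 46, 82, 105)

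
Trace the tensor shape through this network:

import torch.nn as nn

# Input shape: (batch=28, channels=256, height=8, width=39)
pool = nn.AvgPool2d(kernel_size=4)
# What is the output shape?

Input shape: (28, 256, 8, 39)
Output shape: (28, 256, 2, 9)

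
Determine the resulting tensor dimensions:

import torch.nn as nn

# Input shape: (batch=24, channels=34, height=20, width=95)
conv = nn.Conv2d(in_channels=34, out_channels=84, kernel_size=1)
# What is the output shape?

Input shape: (24, 34, 20, 95)
Output shape: (24, 84, 20, 95)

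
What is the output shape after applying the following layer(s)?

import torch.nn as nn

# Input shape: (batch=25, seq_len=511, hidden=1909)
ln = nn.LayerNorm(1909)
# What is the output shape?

Input shape: (25, 511, 1909)
Output shape: (25, 511, 1909)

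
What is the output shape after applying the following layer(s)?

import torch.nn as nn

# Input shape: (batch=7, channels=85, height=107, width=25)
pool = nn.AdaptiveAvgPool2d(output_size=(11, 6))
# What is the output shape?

Input shape: (7, 85, 107, 25)
Output shape: (7, 85, 11, 6)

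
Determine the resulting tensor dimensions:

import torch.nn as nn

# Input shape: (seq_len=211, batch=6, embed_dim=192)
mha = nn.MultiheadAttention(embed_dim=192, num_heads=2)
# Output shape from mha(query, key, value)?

Input shape: (211, 6, 192)
Output shape: (211, 6, 192)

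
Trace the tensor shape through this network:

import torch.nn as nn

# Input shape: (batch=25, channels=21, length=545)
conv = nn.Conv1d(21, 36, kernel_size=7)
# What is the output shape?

Input shape: (25, 21, 545)
Output shape: (25, 36, 539)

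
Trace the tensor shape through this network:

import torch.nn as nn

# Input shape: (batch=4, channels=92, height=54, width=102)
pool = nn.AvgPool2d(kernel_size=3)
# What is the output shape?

Input shape: (4, 92, 54, 102)
Output shape: (4, 92, 18, 34)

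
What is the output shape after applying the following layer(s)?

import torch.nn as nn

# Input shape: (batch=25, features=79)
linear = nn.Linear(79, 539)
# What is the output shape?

Input shape: (25, 79)
Output shape: (25, 539)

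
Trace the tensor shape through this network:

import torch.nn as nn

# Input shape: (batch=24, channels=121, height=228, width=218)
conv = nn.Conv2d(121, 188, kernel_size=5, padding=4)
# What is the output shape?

Input shape: (24, 121, 228, 218)
Output shape: (24, 188, 232, 222)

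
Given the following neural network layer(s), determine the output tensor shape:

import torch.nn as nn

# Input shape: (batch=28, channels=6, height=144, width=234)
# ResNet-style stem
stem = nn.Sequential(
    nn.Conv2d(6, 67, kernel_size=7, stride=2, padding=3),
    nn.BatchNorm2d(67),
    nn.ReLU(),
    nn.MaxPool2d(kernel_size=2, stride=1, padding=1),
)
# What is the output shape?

Input shape: (28, 6, 144, 234)
  -> after Conv2d 7x7 stride=2: (28, 67, 72, 117)
Output shape: (28, 67, 73, 118)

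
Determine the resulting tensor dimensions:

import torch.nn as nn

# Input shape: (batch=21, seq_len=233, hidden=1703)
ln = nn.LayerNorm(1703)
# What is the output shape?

Input shape: (21, 233, 1703)
Output shape: (21, 233, 1703)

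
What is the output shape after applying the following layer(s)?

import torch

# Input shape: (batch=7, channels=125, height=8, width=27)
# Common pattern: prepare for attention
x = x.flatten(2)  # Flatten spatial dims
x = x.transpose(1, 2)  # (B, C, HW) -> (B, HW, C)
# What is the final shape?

Input shape: (7, 125, 8, 27)
  -> after flatten(2): (7, 125, 216)
Output shape: (7, 216, 125)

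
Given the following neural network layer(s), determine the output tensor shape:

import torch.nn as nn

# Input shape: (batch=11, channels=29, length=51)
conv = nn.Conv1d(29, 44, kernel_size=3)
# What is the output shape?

Input shape: (11, 29, 51)
Output shape: (11, 44, 49)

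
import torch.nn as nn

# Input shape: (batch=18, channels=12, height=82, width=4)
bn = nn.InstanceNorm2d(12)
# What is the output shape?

Input shape: (18, 12, 82, 4)
Output shape: (18, 12, 82, 4)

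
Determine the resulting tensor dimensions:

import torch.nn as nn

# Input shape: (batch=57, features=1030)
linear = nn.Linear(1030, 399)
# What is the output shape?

Input shape: (57, 1030)
Output shape: (57, 399)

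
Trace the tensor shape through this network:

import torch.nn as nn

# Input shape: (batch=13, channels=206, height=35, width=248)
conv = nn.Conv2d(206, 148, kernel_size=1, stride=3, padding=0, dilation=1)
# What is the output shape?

Input shape: (13, 206, 35, 248)
Output shape: (13, 148, 12, 83)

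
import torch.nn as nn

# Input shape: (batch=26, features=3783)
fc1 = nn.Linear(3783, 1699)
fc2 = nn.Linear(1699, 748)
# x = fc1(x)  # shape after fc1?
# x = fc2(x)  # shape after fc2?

Input shape: (26, 3783)
  -> after fc1: (26, 1699)
Output shape: (26, 748)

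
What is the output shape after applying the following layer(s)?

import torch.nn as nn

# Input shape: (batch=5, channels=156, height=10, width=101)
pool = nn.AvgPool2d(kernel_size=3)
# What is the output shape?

Input shape: (5, 156, 10, 101)
Output shape: (5, 156, 3, 33)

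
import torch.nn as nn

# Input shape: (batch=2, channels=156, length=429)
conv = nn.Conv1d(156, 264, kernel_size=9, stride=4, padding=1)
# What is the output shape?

Input shape: (2, 156, 429)
Output shape: (2, 264, 106)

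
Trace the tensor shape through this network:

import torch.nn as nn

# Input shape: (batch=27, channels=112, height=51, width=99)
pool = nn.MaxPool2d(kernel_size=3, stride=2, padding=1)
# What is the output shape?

Input shape: (27, 112, 51, 99)
Output shape: (27, 112, 26, 50)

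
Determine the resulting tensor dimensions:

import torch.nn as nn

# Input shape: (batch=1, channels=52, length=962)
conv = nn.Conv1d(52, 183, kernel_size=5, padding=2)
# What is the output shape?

Input shape: (1, 52, 962)
Output shape: (1, 183, 962)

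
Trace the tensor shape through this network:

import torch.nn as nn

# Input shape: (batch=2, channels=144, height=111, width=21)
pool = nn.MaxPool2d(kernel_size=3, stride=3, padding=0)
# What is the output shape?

Input shape: (2, 144, 111, 21)
Output shape: (2, 144, 37, 7)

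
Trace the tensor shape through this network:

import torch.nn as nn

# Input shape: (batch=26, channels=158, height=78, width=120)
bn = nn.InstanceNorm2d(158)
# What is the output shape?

Input shape: (26, 158, 78, 120)
Output shape: (26, 158, 78, 120)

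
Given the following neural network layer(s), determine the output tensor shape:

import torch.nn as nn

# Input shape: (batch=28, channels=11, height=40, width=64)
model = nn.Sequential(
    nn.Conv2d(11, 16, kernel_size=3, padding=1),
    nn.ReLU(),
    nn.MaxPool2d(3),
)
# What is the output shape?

Input shape: (28, 11, 40, 64)
  -> after Conv2d: (28, 16, 40, 64)
  -> after ReLU: (28, 16, 40, 64)
Output shape: (28, 16, 13, 21)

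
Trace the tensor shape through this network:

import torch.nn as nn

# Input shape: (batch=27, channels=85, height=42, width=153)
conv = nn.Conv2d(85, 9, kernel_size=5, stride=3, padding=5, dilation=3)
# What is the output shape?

Input shape: (27, 85, 42, 153)
Output shape: (27, 9, 14, 51)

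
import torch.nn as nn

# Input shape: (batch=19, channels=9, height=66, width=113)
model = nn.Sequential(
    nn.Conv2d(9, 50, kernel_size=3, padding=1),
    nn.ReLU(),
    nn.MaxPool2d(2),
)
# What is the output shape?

Input shape: (19, 9, 66, 113)
  -> after Conv2d: (19, 50, 66, 113)
  -> after ReLU: (19, 50, 66, 113)
Output shape: (19, 50, 33, 56)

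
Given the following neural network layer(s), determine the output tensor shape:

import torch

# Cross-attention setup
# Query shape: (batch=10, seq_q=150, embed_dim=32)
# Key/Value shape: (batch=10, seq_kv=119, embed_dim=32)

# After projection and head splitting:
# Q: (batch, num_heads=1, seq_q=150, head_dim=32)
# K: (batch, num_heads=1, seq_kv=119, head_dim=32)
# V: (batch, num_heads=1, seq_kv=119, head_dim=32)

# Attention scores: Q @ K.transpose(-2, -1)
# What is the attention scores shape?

Input shape: (10, 150, 32)
Output shape: (10, 1, 150, 119)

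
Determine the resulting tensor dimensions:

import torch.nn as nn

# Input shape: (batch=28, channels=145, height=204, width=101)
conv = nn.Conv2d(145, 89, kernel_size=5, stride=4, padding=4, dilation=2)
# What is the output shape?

Input shape: (28, 145, 204, 101)
Output shape: (28, 89, 51, 26)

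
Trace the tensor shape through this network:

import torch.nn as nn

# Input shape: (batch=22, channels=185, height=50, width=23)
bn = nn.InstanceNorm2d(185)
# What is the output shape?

Input shape: (22, 185, 50, 23)
Output shape: (22, 185, 50, 23)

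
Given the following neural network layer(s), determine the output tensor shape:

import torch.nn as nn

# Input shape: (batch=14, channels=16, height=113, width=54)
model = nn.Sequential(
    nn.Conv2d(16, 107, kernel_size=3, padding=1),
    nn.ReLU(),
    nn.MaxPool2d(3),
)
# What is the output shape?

Input shape: (14, 16, 113, 54)
  -> after Conv2d: (14, 107, 113, 54)
  -> after ReLU: (14, 107, 113, 54)
Output shape: (14, 107, 37, 18)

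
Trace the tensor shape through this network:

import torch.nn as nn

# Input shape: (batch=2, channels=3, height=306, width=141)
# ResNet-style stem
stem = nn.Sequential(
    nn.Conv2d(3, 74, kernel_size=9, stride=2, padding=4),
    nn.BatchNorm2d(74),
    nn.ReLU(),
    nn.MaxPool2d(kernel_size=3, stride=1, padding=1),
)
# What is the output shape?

Input shape: (2, 3, 306, 141)
  -> after Conv2d 9x9 stride=2: (2, 74, 153, 71)
Output shape: (2, 74, 153, 71)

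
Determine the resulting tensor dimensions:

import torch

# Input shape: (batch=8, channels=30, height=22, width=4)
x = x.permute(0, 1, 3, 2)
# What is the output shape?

Input shape: (8, 30, 22, 4)
Output shape: (8, 30, 4, 22)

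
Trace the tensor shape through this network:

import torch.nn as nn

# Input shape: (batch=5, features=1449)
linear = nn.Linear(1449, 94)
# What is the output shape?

Input shape: (5, 1449)
Output shape: (5, 94)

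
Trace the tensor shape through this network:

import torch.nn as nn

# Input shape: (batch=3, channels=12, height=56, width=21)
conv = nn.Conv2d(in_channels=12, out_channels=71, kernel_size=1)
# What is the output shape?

Input shape: (3, 12, 56, 21)
Output shape: (3, 71, 56, 21)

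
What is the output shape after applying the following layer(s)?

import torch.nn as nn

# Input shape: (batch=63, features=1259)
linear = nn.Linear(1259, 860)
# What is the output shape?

Input shape: (63, 1259)
Output shape: (63, 860)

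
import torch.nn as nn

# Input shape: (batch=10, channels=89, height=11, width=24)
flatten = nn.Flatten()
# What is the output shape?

Input shape: (10, 89, 11, 24)
Output shape: (10, 23496)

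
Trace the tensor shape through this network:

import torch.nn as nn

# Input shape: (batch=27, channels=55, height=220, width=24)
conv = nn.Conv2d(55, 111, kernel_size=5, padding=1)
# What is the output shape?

Input shape: (27, 55, 220, 24)
Output shape: (27, 111, 218, 22)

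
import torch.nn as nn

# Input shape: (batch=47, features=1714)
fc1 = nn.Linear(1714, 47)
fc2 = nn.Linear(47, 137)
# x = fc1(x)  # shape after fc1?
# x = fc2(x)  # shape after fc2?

Input shape: (47, 1714)
  -> after fc1: (47, 47)
Output shape: (47, 137)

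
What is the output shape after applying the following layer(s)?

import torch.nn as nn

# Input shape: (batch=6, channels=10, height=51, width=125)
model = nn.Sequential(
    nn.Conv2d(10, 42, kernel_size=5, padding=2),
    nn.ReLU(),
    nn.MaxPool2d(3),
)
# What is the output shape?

Input shape: (6, 10, 51, 125)
  -> after Conv2d: (6, 42, 51, 125)
  -> after ReLU: (6, 42, 51, 125)
Output shape: (6, 42, 17, 41)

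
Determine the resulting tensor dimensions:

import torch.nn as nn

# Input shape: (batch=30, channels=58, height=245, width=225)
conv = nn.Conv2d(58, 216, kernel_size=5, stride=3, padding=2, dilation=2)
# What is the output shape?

Input shape: (30, 58, 245, 225)
Output shape: (30, 216, 81, 74)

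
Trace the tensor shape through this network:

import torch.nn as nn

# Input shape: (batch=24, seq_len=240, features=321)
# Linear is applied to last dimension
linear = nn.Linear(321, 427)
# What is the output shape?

Input shape: (24, 240, 321)
Output shape: (24, 240, 427)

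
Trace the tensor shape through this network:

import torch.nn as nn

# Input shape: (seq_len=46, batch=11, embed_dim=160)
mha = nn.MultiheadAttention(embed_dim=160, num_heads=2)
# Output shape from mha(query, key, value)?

Input shape: (46, 11, 160)
Output shape: (46, 11, 160)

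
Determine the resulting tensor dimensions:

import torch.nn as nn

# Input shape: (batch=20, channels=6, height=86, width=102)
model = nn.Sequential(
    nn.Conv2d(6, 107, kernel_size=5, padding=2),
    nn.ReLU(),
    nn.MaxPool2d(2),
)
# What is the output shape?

Input shape: (20, 6, 86, 102)
  -> after Conv2d: (20, 107, 86, 102)
  -> after ReLU: (20, 107, 86, 102)
Output shape: (20, 107, 43, 51)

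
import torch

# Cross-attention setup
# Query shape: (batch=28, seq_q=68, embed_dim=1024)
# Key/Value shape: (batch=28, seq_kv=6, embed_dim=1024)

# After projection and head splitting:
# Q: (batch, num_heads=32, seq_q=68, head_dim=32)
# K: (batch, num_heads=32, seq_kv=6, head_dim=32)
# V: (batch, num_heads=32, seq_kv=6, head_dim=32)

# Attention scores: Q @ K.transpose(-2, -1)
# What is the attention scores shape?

Input shape: (28, 68, 1024)
Output shape: (28, 32, 68, 6)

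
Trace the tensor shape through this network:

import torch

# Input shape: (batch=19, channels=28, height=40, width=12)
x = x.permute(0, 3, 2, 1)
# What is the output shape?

Input shape: (19, 28, 40, 12)
Output shape: (19, 12, 40, 28)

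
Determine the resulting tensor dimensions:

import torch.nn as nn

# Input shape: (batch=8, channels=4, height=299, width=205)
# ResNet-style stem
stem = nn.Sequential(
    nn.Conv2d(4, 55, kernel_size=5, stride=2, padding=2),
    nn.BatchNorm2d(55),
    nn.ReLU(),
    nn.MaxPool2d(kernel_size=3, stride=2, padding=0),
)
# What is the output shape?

Input shape: (8, 4, 299, 205)
  -> after Conv2d 5x5 stride=2: (8, 55, 150, 103)
Output shape: (8, 55, 74, 51)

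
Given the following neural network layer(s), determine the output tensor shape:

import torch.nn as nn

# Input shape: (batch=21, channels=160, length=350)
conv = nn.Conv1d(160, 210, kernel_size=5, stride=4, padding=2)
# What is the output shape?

Input shape: (21, 160, 350)
Output shape: (21, 210, 88)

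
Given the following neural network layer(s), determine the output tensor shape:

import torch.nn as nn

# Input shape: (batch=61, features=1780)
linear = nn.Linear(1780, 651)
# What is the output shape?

Input shape: (61, 1780)
Output shape: (61, 651)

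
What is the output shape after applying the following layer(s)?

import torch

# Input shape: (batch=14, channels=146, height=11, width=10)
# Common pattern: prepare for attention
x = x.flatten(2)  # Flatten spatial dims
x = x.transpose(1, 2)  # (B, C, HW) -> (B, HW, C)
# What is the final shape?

Input shape: (14, 146, 11, 10)
  -> after flatten(2): (14, 146, 110)
Output shape: (14, 110, 146)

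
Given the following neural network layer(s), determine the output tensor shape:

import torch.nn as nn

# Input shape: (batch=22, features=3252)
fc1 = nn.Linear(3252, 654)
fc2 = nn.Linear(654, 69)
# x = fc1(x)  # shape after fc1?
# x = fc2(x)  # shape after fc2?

Input shape: (22, 3252)
  -> after fc1: (22, 654)
Output shape: (22, 69)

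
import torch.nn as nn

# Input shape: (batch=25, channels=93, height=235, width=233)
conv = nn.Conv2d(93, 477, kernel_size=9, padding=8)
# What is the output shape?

Input shape: (25, 93, 235, 233)
Output shape: (25, 477, 243, 241)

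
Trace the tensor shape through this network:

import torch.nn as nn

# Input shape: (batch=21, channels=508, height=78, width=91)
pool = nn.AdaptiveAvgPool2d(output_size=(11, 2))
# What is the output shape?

Input shape: (21, 508, 78, 91)
Output shape: (21, 508, 11, 2)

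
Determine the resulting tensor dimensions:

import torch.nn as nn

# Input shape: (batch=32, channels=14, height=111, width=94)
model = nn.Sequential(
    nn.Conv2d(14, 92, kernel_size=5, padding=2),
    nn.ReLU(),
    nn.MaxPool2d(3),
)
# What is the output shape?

Input shape: (32, 14, 111, 94)
  -> after Conv2d: (32, 92, 111, 94)
  -> after ReLU: (32, 92, 111, 94)
Output shape: (32, 92, 37, 31)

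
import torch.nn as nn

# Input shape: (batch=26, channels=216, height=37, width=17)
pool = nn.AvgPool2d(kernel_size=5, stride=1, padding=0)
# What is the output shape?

Input shape: (26, 216, 37, 17)
Output shape: (26, 216, 33, 13)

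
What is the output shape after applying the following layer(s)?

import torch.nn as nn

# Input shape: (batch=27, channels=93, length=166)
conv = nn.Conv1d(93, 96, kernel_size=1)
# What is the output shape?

Input shape: (27, 93, 166)
Output shape: (27, 96, 166)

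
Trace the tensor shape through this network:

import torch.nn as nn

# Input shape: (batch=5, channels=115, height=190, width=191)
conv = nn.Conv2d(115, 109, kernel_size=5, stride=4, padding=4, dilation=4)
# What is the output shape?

Input shape: (5, 115, 190, 191)
Output shape: (5, 109, 46, 46)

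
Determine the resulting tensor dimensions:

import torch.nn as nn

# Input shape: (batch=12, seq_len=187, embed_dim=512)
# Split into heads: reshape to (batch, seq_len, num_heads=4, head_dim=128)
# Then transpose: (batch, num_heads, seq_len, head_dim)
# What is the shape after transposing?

Input shape: (12, 187, 512)
  -> after reshape: (12, 187, 4, 128)
Output shape: (12, 4, 187, 128)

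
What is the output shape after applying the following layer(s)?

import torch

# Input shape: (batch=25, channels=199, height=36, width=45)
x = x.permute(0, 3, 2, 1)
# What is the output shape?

Input shape: (25, 199, 36, 45)
Output shape: (25, 45, 36, 199)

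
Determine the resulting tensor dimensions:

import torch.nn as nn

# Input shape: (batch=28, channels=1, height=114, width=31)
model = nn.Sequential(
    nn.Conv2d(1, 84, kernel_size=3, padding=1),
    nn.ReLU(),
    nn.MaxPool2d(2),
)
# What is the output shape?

Input shape: (28, 1, 114, 31)
  -> after Conv2d: (28, 84, 114, 31)
  -> after ReLU: (28, 84, 114, 31)
Output shape: (28, 84, 57, 15)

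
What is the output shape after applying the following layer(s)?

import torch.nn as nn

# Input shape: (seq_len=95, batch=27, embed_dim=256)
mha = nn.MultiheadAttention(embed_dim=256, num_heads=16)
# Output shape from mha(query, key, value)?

Input shape: (95, 27, 256)
Output shape: (95, 27, 256)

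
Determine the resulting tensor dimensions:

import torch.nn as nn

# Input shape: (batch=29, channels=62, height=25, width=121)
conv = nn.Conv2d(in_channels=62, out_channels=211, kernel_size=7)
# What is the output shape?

Input shape: (29, 62, 25, 121)
Output shape: (29, 211, 19, 115)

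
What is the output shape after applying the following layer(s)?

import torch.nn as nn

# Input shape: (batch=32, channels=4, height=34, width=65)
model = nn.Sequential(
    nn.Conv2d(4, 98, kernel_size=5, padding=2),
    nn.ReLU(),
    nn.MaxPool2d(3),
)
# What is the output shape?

Input shape: (32, 4, 34, 65)
  -> after Conv2d: (32, 98, 34, 65)
  -> after ReLU: (32, 98, 34, 65)
Output shape: (32, 98, 11, 21)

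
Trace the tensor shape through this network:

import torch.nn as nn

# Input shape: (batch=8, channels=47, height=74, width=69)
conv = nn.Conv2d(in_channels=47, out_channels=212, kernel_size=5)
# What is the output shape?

Input shape: (8, 47, 74, 69)
Output shape: (8, 212, 70, 65)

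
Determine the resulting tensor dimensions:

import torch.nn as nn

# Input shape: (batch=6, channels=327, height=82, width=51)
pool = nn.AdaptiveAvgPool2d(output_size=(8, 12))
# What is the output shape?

Input shape: (6, 327, 82, 51)
Output shape: (6, 327, 8, 12)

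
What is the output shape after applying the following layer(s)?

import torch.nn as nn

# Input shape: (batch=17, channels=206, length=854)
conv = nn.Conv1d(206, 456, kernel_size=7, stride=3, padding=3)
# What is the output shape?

Input shape: (17, 206, 854)
Output shape: (17, 456, 285)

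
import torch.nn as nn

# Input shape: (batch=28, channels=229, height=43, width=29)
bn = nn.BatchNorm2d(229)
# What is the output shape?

Input shape: (28, 229, 43, 29)
Output shape: (28, 229, 43, 29)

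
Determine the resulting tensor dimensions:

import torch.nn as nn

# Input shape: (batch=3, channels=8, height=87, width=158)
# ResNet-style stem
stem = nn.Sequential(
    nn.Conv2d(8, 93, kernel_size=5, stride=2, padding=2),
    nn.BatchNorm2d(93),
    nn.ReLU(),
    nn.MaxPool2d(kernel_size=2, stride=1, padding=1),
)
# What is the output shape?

Input shape: (3, 8, 87, 158)
  -> after Conv2d 5x5 stride=2: (3, 93, 44, 79)
Output shape: (3, 93, 45, 80)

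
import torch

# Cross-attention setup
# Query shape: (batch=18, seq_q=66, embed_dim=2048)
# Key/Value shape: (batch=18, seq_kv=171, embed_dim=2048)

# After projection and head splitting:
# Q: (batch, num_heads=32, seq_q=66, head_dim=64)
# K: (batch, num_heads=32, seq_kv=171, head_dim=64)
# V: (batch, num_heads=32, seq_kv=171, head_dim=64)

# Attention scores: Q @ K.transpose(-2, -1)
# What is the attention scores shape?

Input shape: (18, 66, 2048)
Output shape: (18, 32, 66, 171)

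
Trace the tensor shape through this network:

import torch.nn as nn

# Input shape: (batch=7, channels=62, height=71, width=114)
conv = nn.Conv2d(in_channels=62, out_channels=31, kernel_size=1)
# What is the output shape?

Input shape: (7, 62, 71, 114)
Output shape: (7, 31, 71, 114)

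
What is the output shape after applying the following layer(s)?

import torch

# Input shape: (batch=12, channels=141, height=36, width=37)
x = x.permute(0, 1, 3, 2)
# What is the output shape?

Input shape: (12, 141, 36, 37)
Output shape: (12, 141, 37, 36)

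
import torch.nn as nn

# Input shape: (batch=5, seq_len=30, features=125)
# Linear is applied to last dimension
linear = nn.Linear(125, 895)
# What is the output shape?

Input shape: (5, 30, 125)
Output shape: (5, 30, 895)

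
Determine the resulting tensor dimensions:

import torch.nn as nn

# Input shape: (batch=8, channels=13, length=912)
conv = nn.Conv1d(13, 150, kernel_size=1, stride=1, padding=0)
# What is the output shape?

Input shape: (8, 13, 912)
Output shape: (8, 150, 912)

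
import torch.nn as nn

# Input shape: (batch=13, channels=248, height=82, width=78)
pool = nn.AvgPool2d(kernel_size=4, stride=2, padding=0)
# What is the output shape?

Input shape: (13, 248, 82, 78)
Output shape: (13, 248, 40, 38)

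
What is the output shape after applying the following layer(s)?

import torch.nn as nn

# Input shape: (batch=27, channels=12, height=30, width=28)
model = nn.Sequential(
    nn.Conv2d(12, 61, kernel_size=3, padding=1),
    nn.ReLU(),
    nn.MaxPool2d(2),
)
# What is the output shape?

Input shape: (27, 12, 30, 28)
  -> after Conv2d: (27, 61, 30, 28)
  -> after ReLU: (27, 61, 30, 28)
Output shape: (27, 61, 15, 14)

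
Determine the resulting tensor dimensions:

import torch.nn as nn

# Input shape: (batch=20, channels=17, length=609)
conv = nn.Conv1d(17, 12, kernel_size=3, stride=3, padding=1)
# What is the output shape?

Input shape: (20, 17, 609)
Output shape: (20, 12, 203)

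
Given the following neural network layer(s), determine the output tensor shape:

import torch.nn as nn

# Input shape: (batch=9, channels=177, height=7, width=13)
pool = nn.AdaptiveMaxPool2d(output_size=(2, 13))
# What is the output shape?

Input shape: (9, 177, 7, 13)
Output shape: (9, 177, 2, 13)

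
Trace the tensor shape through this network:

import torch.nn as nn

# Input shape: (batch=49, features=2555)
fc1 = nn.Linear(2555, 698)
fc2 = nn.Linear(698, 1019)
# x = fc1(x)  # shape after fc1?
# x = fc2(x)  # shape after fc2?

Input shape: (49, 2555)
  -> after fc1: (49, 698)
Output shape: (49, 1019)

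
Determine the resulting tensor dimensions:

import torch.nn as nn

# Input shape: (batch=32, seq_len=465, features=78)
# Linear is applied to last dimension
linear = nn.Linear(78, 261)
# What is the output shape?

Input shape: (32, 465, 78)
Output shape: (32, 465, 261)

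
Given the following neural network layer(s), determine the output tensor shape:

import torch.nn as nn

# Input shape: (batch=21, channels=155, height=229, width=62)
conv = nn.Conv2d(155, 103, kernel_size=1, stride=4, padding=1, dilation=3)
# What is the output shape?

Input shape: (21, 155, 229, 62)
Output shape: (21, 103, 58, 16)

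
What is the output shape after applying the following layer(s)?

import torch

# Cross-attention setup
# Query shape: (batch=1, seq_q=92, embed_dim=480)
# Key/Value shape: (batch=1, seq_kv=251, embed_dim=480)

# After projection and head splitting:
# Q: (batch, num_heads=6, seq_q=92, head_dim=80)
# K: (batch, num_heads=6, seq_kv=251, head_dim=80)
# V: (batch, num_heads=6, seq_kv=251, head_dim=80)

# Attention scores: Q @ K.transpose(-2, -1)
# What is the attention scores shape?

Input shape: (1, 92, 480)
Output shape: (1, 6, 92, 251)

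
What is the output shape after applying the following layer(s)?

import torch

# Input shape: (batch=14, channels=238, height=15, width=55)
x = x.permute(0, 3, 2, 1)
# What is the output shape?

Input shape: (14, 238, 15, 55)
Output shape: (14, 55, 15, 238)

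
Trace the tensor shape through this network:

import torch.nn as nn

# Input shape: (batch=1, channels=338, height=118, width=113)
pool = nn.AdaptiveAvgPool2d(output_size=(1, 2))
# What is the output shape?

Input shape: (1, 338, 118, 113)
Output shape: (1, 338, 1, 2)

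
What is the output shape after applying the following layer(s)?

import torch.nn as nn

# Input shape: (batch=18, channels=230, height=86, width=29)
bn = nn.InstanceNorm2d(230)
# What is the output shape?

Input shape: (18, 230, 86, 29)
Output shape: (18, 230, 86, 29)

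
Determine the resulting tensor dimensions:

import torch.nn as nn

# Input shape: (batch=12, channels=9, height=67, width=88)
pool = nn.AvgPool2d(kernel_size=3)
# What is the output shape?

Input shape: (12, 9, 67, 88)
Output shape: (12, 9, 22, 29)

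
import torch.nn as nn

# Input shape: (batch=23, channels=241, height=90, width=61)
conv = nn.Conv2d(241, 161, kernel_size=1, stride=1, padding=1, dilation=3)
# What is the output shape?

Input shape: (23, 241, 90, 61)
Output shape: (23, 161, 92, 63)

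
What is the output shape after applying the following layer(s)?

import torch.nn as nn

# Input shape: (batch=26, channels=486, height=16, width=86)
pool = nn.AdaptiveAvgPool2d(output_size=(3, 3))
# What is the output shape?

Input shape: (26, 486, 16, 86)
Output shape: (26, 486, 3, 3)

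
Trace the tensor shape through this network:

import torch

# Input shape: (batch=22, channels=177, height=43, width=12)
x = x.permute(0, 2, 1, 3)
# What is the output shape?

Input shape: (22, 177, 43, 12)
Output shape: (22, 43, 177, 12)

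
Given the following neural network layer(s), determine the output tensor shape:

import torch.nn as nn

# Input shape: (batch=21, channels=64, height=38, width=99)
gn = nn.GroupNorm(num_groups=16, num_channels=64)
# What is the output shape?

Input shape: (21, 64, 38, 99)
Output shape: (21, 64, 38, 99)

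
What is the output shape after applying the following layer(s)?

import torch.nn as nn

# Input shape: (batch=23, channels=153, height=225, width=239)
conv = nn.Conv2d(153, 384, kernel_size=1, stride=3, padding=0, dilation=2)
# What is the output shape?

Input shape: (23, 153, 225, 239)
Output shape: (23, 384, 75, 80)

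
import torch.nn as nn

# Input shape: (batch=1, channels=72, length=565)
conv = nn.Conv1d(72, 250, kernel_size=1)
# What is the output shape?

Input shape: (1, 72, 565)
Output shape: (1, 250, 565)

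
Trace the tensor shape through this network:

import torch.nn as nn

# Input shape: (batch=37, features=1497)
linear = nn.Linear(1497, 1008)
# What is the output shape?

Input shape: (37, 1497)
Output shape: (37, 1008)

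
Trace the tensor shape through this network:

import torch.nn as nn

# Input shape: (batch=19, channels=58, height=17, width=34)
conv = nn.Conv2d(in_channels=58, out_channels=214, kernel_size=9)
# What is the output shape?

Input shape: (19, 58, 17, 34)
Output shape: (19, 214, 9, 26)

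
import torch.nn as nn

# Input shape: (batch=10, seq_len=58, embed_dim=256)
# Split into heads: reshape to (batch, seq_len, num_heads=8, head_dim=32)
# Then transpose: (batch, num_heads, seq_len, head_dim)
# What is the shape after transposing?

Input shape: (10, 58, 256)
  -> after reshape: (10, 58, 8, 32)
Output shape: (10, 8, 58, 32)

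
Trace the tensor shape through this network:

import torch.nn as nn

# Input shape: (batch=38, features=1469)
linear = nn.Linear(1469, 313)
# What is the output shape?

Input shape: (38, 1469)
Output shape: (38, 313)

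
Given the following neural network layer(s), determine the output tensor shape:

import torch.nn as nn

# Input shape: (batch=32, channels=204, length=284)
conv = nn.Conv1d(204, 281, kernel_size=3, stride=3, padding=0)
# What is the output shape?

Input shape: (32, 204, 284)
Output shape: (32, 281, 94)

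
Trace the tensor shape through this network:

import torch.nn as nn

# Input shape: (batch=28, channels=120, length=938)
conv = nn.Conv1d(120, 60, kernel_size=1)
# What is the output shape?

Input shape: (28, 120, 938)
Output shape: (28, 60, 938)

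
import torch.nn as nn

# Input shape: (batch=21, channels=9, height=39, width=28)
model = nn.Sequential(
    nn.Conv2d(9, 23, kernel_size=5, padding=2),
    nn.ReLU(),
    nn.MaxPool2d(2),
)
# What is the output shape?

Input shape: (21, 9, 39, 28)
  -> after Conv2d: (21, 23, 39, 28)
  -> after ReLU: (21, 23, 39, 28)
Output shape: (21, 23, 19, 14)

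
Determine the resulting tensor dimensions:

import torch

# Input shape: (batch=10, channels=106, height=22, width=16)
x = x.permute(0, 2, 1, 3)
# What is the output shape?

Input shape: (10, 106, 22, 16)
Output shape: (10, 22, 106, 16)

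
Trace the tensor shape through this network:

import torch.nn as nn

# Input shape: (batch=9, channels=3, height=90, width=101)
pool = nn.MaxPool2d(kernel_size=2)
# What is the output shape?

Input shape: (9, 3, 90, 101)
Output shape: (9, 3, 45, 50)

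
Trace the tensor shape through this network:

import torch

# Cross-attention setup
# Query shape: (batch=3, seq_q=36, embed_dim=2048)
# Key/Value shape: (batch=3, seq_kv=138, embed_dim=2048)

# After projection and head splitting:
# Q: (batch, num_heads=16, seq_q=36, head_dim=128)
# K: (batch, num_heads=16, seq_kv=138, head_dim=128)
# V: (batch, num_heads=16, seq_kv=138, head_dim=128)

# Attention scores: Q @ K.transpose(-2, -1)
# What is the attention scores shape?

Input shape: (3, 36, 2048)
Output shape: (3, 16, 36, 138)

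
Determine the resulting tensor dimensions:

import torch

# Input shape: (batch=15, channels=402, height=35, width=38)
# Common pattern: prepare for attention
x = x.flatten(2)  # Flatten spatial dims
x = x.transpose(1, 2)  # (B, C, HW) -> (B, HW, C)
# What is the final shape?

Input shape: (15, 402, 35, 38)
  -> after flatten(2): (15, 402, 1330)
Output shape: (15, 1330, 402)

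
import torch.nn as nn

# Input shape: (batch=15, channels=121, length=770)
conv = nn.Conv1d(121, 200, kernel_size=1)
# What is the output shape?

Input shape: (15, 121, 770)
Output shape: (15, 200, 770)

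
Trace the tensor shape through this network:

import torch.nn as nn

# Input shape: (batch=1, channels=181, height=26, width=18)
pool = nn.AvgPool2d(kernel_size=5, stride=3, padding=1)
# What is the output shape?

Input shape: (1, 181, 26, 18)
Output shape: (1, 181, 8, 6)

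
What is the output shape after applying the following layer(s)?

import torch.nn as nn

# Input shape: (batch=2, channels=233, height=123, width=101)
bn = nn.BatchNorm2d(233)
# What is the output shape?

Input shape: (2, 233, 123, 101)
Output shape: (2, 233, 123, 101)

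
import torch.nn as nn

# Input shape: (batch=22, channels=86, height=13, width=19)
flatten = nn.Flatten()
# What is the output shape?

Input shape: (22, 86, 13, 19)
Output shape: (22, 21242)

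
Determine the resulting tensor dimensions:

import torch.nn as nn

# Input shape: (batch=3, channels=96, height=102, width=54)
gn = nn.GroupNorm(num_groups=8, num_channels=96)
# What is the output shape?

Input shape: (3, 96, 102, 54)
Output shape: (3, 96, 102, 54)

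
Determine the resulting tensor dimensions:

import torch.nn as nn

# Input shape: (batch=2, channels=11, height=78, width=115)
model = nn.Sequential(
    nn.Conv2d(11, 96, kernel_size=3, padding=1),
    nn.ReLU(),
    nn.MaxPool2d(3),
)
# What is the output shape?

Input shape: (2, 11, 78, 115)
  -> after Conv2d: (2, 96, 78, 115)
  -> after ReLU: (2, 96, 78, 115)
Output shape: (2, 96, 26, 38)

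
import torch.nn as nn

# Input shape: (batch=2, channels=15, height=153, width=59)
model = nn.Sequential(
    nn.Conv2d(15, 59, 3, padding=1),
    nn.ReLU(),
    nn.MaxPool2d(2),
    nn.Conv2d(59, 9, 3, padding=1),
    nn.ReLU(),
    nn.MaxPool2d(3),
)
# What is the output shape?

Input shape: (2, 15, 153, 59)
  -> after first Conv2d: (2, 59, 153, 59)
  -> after first MaxPool2d: (2, 59, 76, 29)
  -> after second Conv2d: (2, 9, 76, 29)
Output shape: (2, 9, 25, 9)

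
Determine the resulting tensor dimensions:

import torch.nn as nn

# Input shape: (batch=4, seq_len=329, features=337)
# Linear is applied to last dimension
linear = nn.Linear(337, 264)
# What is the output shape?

Input shape: (4, 329, 337)
Output shape: (4, 329, 264)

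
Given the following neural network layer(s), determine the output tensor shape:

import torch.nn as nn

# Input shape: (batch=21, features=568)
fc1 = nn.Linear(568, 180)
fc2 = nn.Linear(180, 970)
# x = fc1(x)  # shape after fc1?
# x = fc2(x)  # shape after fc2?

Input shape: (21, 568)
  -> after fc1: (21, 180)
Output shape: (21, 970)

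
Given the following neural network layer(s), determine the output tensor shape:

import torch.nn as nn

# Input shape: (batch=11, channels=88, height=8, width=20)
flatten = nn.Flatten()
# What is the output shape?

Input shape: (11, 88, 8, 20)
Output shape: (11, 14080)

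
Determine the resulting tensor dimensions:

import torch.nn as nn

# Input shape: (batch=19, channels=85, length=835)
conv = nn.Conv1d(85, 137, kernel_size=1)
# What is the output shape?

Input shape: (19, 85, 835)
Output shape: (19, 137, 835)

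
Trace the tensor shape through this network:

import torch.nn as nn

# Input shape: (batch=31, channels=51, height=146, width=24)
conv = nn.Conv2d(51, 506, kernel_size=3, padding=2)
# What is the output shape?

Input shape: (31, 51, 146, 24)
Output shape: (31, 506, 148, 26)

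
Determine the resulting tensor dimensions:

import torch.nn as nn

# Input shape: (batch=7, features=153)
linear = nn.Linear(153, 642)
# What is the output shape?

Input shape: (7, 153)
Output shape: (7, 642)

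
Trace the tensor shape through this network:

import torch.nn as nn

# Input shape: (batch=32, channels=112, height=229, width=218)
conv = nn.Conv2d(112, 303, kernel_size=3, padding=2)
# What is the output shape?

Input shape: (32, 112, 229, 218)
Output shape: (32, 303, 231, 220)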